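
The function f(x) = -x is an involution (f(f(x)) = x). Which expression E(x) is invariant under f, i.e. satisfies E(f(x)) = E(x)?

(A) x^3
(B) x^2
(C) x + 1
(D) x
B

Replace x by f(x) = -x in each option and simplify. As a quick numerical cross-check, also compare E(3) with E(f(3)) = E(-3).

(A) x^3  ->  (-x)^3 = -x^3; check: E(3) = 27 but E(-3) = -27.   [not invariant]
(B) x^2  ->  (-x)^2, which simplifies back to x^2; check: E(3) = 9, E(-3) = 9.   [invariant]
(C) x + 1  ->  (-x) + 1 = 1 - x; check: E(3) = 4 but E(-3) = -2.   [not invariant]
(D) x  ->  (-x) = -x; check: E(3) = 3 but E(-3) = -3.   [not invariant]

Only (B) is unchanged. E is symmetric under swapping x with f(x) = -x, which is exactly what an involution does.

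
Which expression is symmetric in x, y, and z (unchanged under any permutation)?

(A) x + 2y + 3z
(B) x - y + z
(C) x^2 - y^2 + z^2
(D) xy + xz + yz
D

A symmetric expression is unchanged when the variables are permuted; here the transformation to test is the swap (x, y) -> (y, x).
A symmetric expression must survive every permutation; the single swap x <-> y already eliminates the distractors, and the keyed expression is also unchanged by x <-> z and y <-> z (each variable enters it in exactly the same way).
Substitute the transformed coordinates into each option and compare with the original:
(A) x + 2y + 3z  ->  (y) + 2(x) + 3z = 2x + y + 3z   [differs from x + 2y + 3z: not invariant]
(B) x - y + z  ->  (y) - (x) + z = -x + y + z   [differs from x - y + z: not invariant]
(C) x^2 - y^2 + z^2  ->  (y)^2 - (x)^2 + z^2 = -x^2 + y^2 + z^2   [differs from x^2 - y^2 + z^2: not invariant]
(D) xy + xz + yz  ->  (y)(x) + (y)z + (x)z = xy + xz + yz   [equals xy + xz + yz: invariant]

Only option (D), xy + xz + yz, is unchanged by the transformation.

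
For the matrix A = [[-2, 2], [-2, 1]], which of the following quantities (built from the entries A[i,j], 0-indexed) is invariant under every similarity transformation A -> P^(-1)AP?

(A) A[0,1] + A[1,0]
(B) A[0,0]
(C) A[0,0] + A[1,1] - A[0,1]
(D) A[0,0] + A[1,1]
D

A[0,0] + A[1,1] is the trace of A. By the cyclic property of the trace, tr(P^(-1)AP) = tr(APP^(-1)) = tr(A), so it is the same for every matrix similar to A.

The other combinations are not similarity invariants. For example, take P = [[1, 1], [0, 1]] (det P = 1), so P^(-1) = [[1, -1], [0, 1]] and
B = P^(-1)AP = [[0, 1], [-2, -1]].
Evaluating each option on A and on B:
(A) A[0,1] + A[1,0]: 0 for A, -1 for B -> changes
(B) A[0,0]: -2 for A, 0 for B -> changes
(C) A[0,0] + A[1,1] - A[0,1]: -3 for A, -2 for B -> changes
(D) A[0,0] + A[1,1]: -1 for A, -1 for B -> unchanged

Only (D) A[0,0] + A[1,1] = -1 survives (and it does so for every P, not just this one), so it is the invariant.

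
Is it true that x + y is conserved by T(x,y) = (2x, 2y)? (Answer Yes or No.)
No

Substitute T(x,y) = (2x, 2y) into the expression and compare with the original.

Original: x + y
After applying T: (2x) + (2y) = 2x + 2y

This differs from the original x + y (difference: x + y), so the expression is NOT invariant.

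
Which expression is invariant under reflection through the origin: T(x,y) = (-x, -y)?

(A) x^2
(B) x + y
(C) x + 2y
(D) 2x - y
A

The map is reflection through the origin: T(x,y) = (-x, -y).
Substitute the transformed coordinates into each option and compare with the original:
(A) x^2  ->  (-x)^2 = x^2   [equals x^2: invariant]
(B) x + y  ->  (-x) + (-y) = -x - y   [differs from x + y: not invariant]
(C) x + 2y  ->  (-x) + 2(-y) = -x - 2y   [differs from x + 2y: not invariant]
(D) 2x - y  ->  2(-x) - (-y) = -2x + y   [differs from 2x - y: not invariant]

Only option (A), x^2, is unchanged by the transformation.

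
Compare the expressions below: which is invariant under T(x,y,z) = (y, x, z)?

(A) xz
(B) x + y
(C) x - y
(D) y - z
B

Apply T(x,y,z) = (y, x, z) to each option, i.e. replace (x, y, z) by the transformed coordinates.
Substitute the transformed coordinates into each option and compare with the original:
(A) xz  ->  (y)(z) = yz   [differs from xz: not invariant]
(B) x + y  ->  (y) + (x) = x + y   [equals x + y: invariant]
(C) x - y  ->  (y) - (x) = -x + y   [differs from x - y: not invariant]
(D) y - z  ->  (x) - (z) = x - z   [differs from y - z: not invariant]

Only option (B), x + y, is unchanged by the transformation.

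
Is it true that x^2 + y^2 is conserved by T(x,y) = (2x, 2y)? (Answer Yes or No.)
No

Substitute T(x,y) = (2x, 2y) into the expression and compare with the original.

Original: x^2 + y^2
After applying T: (2x)^2 + (2y)^2 = 4x^2 + 4y^2

This differs from the original x^2 + y^2 (difference: 3x^2 + 3y^2), so the expression is NOT invariant.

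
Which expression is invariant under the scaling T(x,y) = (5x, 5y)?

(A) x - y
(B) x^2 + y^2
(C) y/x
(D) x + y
C

Under the uniform scaling T(x,y) = (5x, 5y):
Substitute the transformed coordinates into each option and compare with the original:
(A) x - y  ->  (5x) - (5y) = 5x - 5y   [differs from x - y: not invariant]
(B) x^2 + y^2  ->  (5x)^2 + (5y)^2 = 25x^2 + 25y^2   [differs from x^2 + y^2: not invariant]
(C) y/x  ->  (5y)/(5x) = y/x   [equals y/x: invariant]
(D) x + y  ->  (5x) + (5y) = 5x + 5y   [differs from x + y: not invariant]

Only option (C), y/x, is unchanged by the transformation.
The common factor 5 cancels in a ratio of coordinates, while sums, products and sums of squares pick up factors of 5 or 25.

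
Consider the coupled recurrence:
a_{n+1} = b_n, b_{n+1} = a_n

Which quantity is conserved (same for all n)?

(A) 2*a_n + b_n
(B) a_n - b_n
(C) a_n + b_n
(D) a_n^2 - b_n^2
C

Replace a_n by a_{n+1} = b_n and b_n by b_{n+1} = a_n in each option and simplify:
(A) 2*a_n + b_n  ->  2*(b_n) + (a_n) = a_n + 2*b_n   [not conserved]
(B) a_n - b_n  ->  (b_n) - (a_n) = -a_n + b_n   [not conserved]
(C) a_n + b_n  ->  (b_n) + (a_n) = a_n + b_n   [conserved]
(D) a_n^2 - b_n^2  ->  (b_n)^2 - (a_n)^2 = -a_n^2 + b_n^2   [not conserved]

Only (C) a_n + b_n returns to itself after one step, so it is the conserved quantity.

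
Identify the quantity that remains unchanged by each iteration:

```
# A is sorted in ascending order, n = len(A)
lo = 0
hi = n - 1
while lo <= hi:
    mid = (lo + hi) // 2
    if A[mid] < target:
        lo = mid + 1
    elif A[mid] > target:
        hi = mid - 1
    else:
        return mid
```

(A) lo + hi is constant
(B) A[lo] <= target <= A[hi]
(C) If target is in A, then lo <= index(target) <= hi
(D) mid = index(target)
C

A loop invariant must hold before the first iteration and be re-established by every execution of the body.

(C) If target is in A, then lo <= index(target) <= hi: Before the loop [lo, hi] = [0, n-1] covers every index. When A[mid] < target, sortedness puts target strictly to the right of mid, so setting lo = mid + 1 keeps index(target) in [lo, hi]; symmetrically for hi = mid - 1. Hence 'if target is in A then lo <= index(target) <= hi' holds after every iteration, and when lo > hi it proves target is absent.

The other options fail:
(A) lo + hi is constant: each iteration moves exactly one of lo, hi, so lo + hi changes (e.g. 0 + (n-1) becomes (mid+1) + (n-1)).
(B) A[lo] <= target <= A[hi]: fails when target is not in A (e.g. target < A[0] already violates it before the loop), so it is not maintained in general.
(D) mid = index(target): mid is just the current probe; it equals index(target) only on the iteration that returns.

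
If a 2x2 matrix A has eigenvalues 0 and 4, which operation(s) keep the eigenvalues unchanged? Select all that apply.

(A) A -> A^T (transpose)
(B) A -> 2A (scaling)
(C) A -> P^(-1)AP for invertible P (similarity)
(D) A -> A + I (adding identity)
A and C

Eigenvalues are preserved by:
1. Similarity transformations: A -> P^(-1)AP (same characteristic polynomial)
2. Transpose: A^T has the same eigenvalues as A

Eigenvalues are NOT preserved by:
- Adding identity: eigenvalues become 0+1, 4+1
- Scaling: eigenvalues become 0, 8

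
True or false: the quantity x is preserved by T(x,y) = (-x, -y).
False

Substitute T(x,y) = (-x, -y) into the expression and compare with the original.

Original: x
After applying T: (-x) = -x

This differs from the original x (difference: -2x), so the expression is NOT invariant.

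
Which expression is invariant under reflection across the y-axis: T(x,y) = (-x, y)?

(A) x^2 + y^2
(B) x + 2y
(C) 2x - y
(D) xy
A

The map is reflection across the y-axis: T(x,y) = (-x, y).
Substitute the transformed coordinates into each option and compare with the original:
(A) x^2 + y^2  ->  (-x)^2 + (y)^2 = x^2 + y^2   [equals x^2 + y^2: invariant]
(B) x + 2y  ->  (-x) + 2(y) = -x + 2y   [differs from x + 2y: not invariant]
(C) 2x - y  ->  2(-x) - (y) = -2x - y   [differs from 2x - y: not invariant]
(D) xy  ->  (-x)(y) = -xy   [differs from xy: not invariant]

Only option (A), x^2 + y^2, is unchanged by the transformation.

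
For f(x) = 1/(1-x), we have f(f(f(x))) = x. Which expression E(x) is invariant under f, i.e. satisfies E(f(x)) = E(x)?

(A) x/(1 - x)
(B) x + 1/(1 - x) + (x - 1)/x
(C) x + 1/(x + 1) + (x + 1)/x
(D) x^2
B

Replace x by f(x) = 1/(1 - x) in each option and simplify. As a quick numerical cross-check, also compare E(5) with E(f(5)) = E(-1/4).

(A) x/(1 - x)  ->  (1/(1 - x))/(1 - (1/(1 - x))) = -1/x; check: E(5) = -5/4 but E(-1/4) = -1/5.   [not invariant]
(B) x + 1/(1 - x) + (x - 1)/x  ->  (1/(1 - x)) + 1/(1 - (1/(1 - x))) + ((1/(1 - x)) - 1)/(1/(1 - x)), which simplifies back to x + 1/(1 - x) + (x - 1)/x; check: E(5) = 111/20, E(-1/4) = 111/20.   [invariant]
(C) x + 1/(x + 1) + (x + 1)/x  ->  (1/(1 - x)) + 1/((1/(1 - x)) + 1) + ((1/(1 - x)) + 1)/(1/(1 - x)) = (-x^3 + 6x^2 - 11x + 7)/(x^2 - 3x + 2); check: E(5) = 191/30 but E(-1/4) = -23/12.   [not invariant]
(D) x^2  ->  (1/(1 - x))^2 = (x - 1)^(-2); check: E(5) = 25 but E(-1/4) = 1/16.   [not invariant]

Only (B) is unchanged. Indeed f(f(x)) = 1/(1 - 1/(1-x)) = (1-x)/(-x) = (x-1)/x, so E(x) = x + f(x) + f(f(x)) is the sum over the whole 3-cycle; applying f just permutes the three terms cyclically (x -> f(x) -> f(f(x)) -> x), leaving the sum unchanged.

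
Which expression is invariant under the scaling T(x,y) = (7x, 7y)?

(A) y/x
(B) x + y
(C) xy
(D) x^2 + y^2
A

Under the uniform scaling T(x,y) = (7x, 7y):
Substitute the transformed coordinates into each option and compare with the original:
(A) y/x  ->  (7y)/(7x) = y/x   [equals y/x: invariant]
(B) x + y  ->  (7x) + (7y) = 7x + 7y   [differs from x + y: not invariant]
(C) xy  ->  (7x)(7y) = 49xy   [differs from xy: not invariant]
(D) x^2 + y^2  ->  (7x)^2 + (7y)^2 = 49x^2 + 49y^2   [differs from x^2 + y^2: not invariant]

Only option (A), y/x, is unchanged by the transformation.
The common factor 7 cancels in a ratio of coordinates, while sums, products and sums of squares pick up factors of 7 or 49.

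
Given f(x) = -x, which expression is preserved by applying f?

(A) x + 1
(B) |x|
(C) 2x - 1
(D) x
B

For f(x) = -x:
Applying f replaces x by -x. Since |-x| = |x|, the absolute value is unchanged by f, whereas x -> -x, 2x - 1 -> -2x - 1 and x + 1 -> -x + 1 all change.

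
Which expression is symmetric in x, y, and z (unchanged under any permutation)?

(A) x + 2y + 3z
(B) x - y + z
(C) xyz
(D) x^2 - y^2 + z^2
C

A symmetric expression is unchanged when the variables are permuted; here the transformation to test is the swap (x, y) -> (y, x).
A symmetric expression must survive every permutation; the single swap x <-> y already eliminates the distractors, and the keyed expression is also unchanged by x <-> z and y <-> z (each variable enters it in exactly the same way).
Substitute the transformed coordinates into each option and compare with the original:
(A) x + 2y + 3z  ->  (y) + 2(x) + 3z = 2x + y + 3z   [differs from x + 2y + 3z: not invariant]
(B) x - y + z  ->  (y) - (x) + z = -x + y + z   [differs from x - y + z: not invariant]
(C) xyz  ->  (y)(x)z = xyz   [equals xyz: invariant]
(D) x^2 - y^2 + z^2  ->  (y)^2 - (x)^2 + z^2 = -x^2 + y^2 + z^2   [differs from x^2 - y^2 + z^2: not invariant]

Only option (C), xyz, is unchanged by the transformation.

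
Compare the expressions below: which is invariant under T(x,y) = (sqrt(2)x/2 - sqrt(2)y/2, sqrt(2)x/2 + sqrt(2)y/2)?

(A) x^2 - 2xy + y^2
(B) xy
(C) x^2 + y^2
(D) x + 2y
C

An expression E(x,y) is invariant under T if E(T(x,y)) = E(x,y). Here T(x,y) = (sqrt(2)x/2 - sqrt(2)y/2, sqrt(2)x/2 + sqrt(2)y/2).
Substitute the transformed coordinates into each option and compare with the original:
(A) x^2 - 2xy + y^2  ->  (sqrt(2)x/2 - sqrt(2)y/2)^2 - 2(sqrt(2)x/2 - sqrt(2)y/2)(sqrt(2)x/2 + sqrt(2)y/2) + (sqrt(2)x/2 + sqrt(2)y/2)^2 = 2y^2   [differs from x^2 - 2xy + y^2: not invariant]
(B) xy  ->  (sqrt(2)x/2 - sqrt(2)y/2)(sqrt(2)x/2 + sqrt(2)y/2) = x^2/2 - y^2/2   [differs from xy: not invariant]
(C) x^2 + y^2  ->  (sqrt(2)x/2 - sqrt(2)y/2)^2 + (sqrt(2)x/2 + sqrt(2)y/2)^2 = x^2 + y^2   [equals x^2 + y^2: invariant]
(D) x + 2y  ->  (sqrt(2)x/2 - sqrt(2)y/2) + 2(sqrt(2)x/2 + sqrt(2)y/2) = 3sqrt(2)x/2 + sqrt(2)y/2   [differs from x + 2y: not invariant]

Only option (C), x^2 + y^2, is unchanged by the transformation.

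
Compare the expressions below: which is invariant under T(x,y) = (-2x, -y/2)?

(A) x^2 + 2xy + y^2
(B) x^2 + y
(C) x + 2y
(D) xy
D

An expression E(x,y) is invariant under T if E(T(x,y)) = E(x,y). Here T(x,y) = (-2x, -y/2).
Substitute the transformed coordinates into each option and compare with the original:
(A) x^2 + 2xy + y^2  ->  (-2x)^2 + 2(-2x)(-y/2) + (-y/2)^2 = 4x^2 + 2xy + y^2/4   [differs from x^2 + 2xy + y^2: not invariant]
(B) x^2 + y  ->  (-2x)^2 + (-y/2) = 4x^2 - y/2   [differs from x^2 + y: not invariant]
(C) x + 2y  ->  (-2x) + 2(-y/2) = -2x - y   [differs from x + 2y: not invariant]
(D) xy  ->  (-2x)(-y/2) = xy   [equals xy: invariant]

Only option (D), xy, is unchanged by the transformation.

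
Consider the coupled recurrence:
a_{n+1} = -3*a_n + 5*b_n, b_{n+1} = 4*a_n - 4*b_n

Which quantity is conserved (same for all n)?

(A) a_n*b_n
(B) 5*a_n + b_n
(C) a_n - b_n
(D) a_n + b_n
D

Replace a_n by a_{n+1} = -3*a_n + 5*b_n and b_n by b_{n+1} = 4*a_n - 4*b_n in each option and simplify:
(A) a_n*b_n  ->  (-3*a_n + 5*b_n)*(4*a_n - 4*b_n) = -12*a_n^2 + 32*a_n*b_n - 20*b_n^2   [not conserved]
(B) 5*a_n + b_n  ->  5*(-3*a_n + 5*b_n) + (4*a_n - 4*b_n) = -11*a_n + 21*b_n   [not conserved]
(C) a_n - b_n  ->  (-3*a_n + 5*b_n) - (4*a_n - 4*b_n) = -7*a_n + 9*b_n   [not conserved]
(D) a_n + b_n  ->  (-3*a_n + 5*b_n) + (4*a_n - 4*b_n) = a_n + b_n   [conserved]

Only (D) a_n + b_n returns to itself after one step, so it is the conserved quantity.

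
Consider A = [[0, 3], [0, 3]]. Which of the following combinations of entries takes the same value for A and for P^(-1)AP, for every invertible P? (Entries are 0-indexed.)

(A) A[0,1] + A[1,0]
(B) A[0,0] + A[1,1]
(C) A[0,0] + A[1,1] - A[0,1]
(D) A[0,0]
B

A[0,0] + A[1,1] is the trace of A. By the cyclic property of the trace, tr(P^(-1)AP) = tr(APP^(-1)) = tr(A), so it is the same for every matrix similar to A.

The other combinations are not similarity invariants. For example, take P = [[1, 1], [1, 2]] (det P = 1), so P^(-1) = [[2, -1], [-1, 1]] and
B = P^(-1)AP = [[3, 6], [0, 0]].
Evaluating each option on A and on B:
(A) A[0,1] + A[1,0]: 3 for A, 6 for B -> changes
(B) A[0,0] + A[1,1]: 3 for A, 3 for B -> unchanged
(C) A[0,0] + A[1,1] - A[0,1]: 0 for A, -3 for B -> changes
(D) A[0,0]: 0 for A, 3 for B -> changes

Only (B) A[0,0] + A[1,1] = 3 survives (and it does so for every P, not just this one), so it is the invariant.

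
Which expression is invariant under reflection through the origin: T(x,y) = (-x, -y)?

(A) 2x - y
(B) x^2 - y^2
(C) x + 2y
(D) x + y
B

The map is reflection through the origin: T(x,y) = (-x, -y).
Substitute the transformed coordinates into each option and compare with the original:
(A) 2x - y  ->  2(-x) - (-y) = -2x + y   [differs from 2x - y: not invariant]
(B) x^2 - y^2  ->  (-x)^2 - (-y)^2 = x^2 - y^2   [equals x^2 - y^2: invariant]
(C) x + 2y  ->  (-x) + 2(-y) = -x - 2y   [differs from x + 2y: not invariant]
(D) x + y  ->  (-x) + (-y) = -x - y   [differs from x + y: not invariant]

Only option (B), x^2 - y^2, is unchanged by the transformation.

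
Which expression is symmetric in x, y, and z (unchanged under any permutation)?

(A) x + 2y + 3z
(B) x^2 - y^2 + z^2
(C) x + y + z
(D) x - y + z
C

A symmetric expression is unchanged when the variables are permuted; here the transformation to test is the swap (x, y) -> (y, x).
A symmetric expression must survive every permutation; the single swap x <-> y already eliminates the distractors, and the keyed expression is also unchanged by x <-> z and y <-> z (each variable enters it in exactly the same way).
Substitute the transformed coordinates into each option and compare with the original:
(A) x + 2y + 3z  ->  (y) + 2(x) + 3z = 2x + y + 3z   [differs from x + 2y + 3z: not invariant]
(B) x^2 - y^2 + z^2  ->  (y)^2 - (x)^2 + z^2 = -x^2 + y^2 + z^2   [differs from x^2 - y^2 + z^2: not invariant]
(C) x + y + z  ->  (y) + (x) + z = x + y + z   [equals x + y + z: invariant]
(D) x - y + z  ->  (y) - (x) + z = -x + y + z   [differs from x - y + z: not invariant]

Only option (C), x + y + z, is unchanged by the transformation.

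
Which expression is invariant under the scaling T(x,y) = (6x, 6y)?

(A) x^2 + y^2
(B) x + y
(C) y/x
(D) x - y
C

Under the uniform scaling T(x,y) = (6x, 6y):
Substitute the transformed coordinates into each option and compare with the original:
(A) x^2 + y^2  ->  (6x)^2 + (6y)^2 = 36x^2 + 36y^2   [differs from x^2 + y^2: not invariant]
(B) x + y  ->  (6x) + (6y) = 6x + 6y   [differs from x + y: not invariant]
(C) y/x  ->  (6y)/(6x) = y/x   [equals y/x: invariant]
(D) x - y  ->  (6x) - (6y) = 6x - 6y   [differs from x - y: not invariant]

Only option (C), y/x, is unchanged by the transformation.
The common factor 6 cancels in a ratio of coordinates, while sums, products and sums of squares pick up factors of 6 or 36.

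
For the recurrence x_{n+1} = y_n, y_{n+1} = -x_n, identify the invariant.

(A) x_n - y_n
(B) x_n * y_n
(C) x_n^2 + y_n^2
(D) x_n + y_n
C

For the recurrence x_{n+1} = y_n, y_{n+1} = -x_n:

x_{n+1}^2 + y_{n+1}^2 = y_n^2 + (-x_n)^2 = x_n^2 + y_n^2
The sum of squares is conserved (like energy in a harmonic oscillator).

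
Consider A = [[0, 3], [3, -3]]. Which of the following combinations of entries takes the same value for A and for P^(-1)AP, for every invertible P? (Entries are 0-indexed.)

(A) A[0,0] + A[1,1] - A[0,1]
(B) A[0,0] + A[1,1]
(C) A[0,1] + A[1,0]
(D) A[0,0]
B

A[0,0] + A[1,1] is the trace of A. By the cyclic property of the trace, tr(P^(-1)AP) = tr(APP^(-1)) = tr(A), so it is the same for every matrix similar to A.

The other combinations are not similarity invariants. For example, take P = [[1, -1], [0, 1]] (det P = 1), so P^(-1) = [[1, 1], [0, 1]] and
B = P^(-1)AP = [[3, -3], [3, -6]].
Evaluating each option on A and on B:
(A) A[0,0] + A[1,1] - A[0,1]: -6 for A, 0 for B -> changes
(B) A[0,0] + A[1,1]: -3 for A, -3 for B -> unchanged
(C) A[0,1] + A[1,0]: 6 for A, 0 for B -> changes
(D) A[0,0]: 0 for A, 3 for B -> changes

Only (B) A[0,0] + A[1,1] = -3 survives (and it does so for every P, not just this one), so it is the invariant.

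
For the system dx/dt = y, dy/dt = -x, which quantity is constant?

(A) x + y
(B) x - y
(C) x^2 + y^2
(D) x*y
C

A first integral I satisfies dI/dt = 0 along every solution. Differentiate each option and use the equation of motion:
(A) d/dt[x + y] = y + (-x) = y - x, not identically 0
(B) d/dt[x - y] = y - (-x) = x + y, not identically 0
(C) d/dt[x^2 + y^2] = 2x*dx/dt + 2y*dy/dt = 2x*y + 2y*(-x) = 0
(D) d/dt[x*y] = (dx/dt)y + x(dy/dt) = y^2 - x^2, not identically 0

Only (C) has zero time-derivative. So x^2 + y^2 (the squared radius; trajectories are circles) is the conserved quantity.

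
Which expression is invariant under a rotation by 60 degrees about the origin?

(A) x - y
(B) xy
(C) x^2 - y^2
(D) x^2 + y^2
D

A rotation by 60 degrees sends (x, y) to (x/2 - sqrt(3)y/2, sqrt(3)x/2 + y/2).
Substitute the transformed coordinates into each option and compare with the original:
(A) x - y  ->  (x/2 - sqrt(3)y/2) - (sqrt(3)x/2 + y/2) = -sqrt(3)x/2 + x/2 - sqrt(3)y/2 - y/2   [differs from x - y: not invariant]
(B) xy  ->  (x/2 - sqrt(3)y/2)(sqrt(3)x/2 + y/2) = sqrt(3)x^2/4 - xy/2 - sqrt(3)y^2/4   [differs from xy: not invariant]
(C) x^2 - y^2  ->  (x/2 - sqrt(3)y/2)^2 - (sqrt(3)x/2 + y/2)^2 = -x^2/2 - sqrt(3)xy + y^2/2   [differs from x^2 - y^2: not invariant]
(D) x^2 + y^2  ->  (x/2 - sqrt(3)y/2)^2 + (sqrt(3)x/2 + y/2)^2 = x^2 + y^2   [equals x^2 + y^2: invariant]

Only option (D), x^2 + y^2, is unchanged by the transformation.
Geometrically, x^2 + y^2 is the squared distance from the origin, which every rotation about the origin preserves.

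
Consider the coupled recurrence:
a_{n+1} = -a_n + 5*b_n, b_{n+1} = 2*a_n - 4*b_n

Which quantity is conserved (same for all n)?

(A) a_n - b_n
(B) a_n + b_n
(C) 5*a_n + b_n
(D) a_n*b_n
B

Replace a_n by a_{n+1} = -a_n + 5*b_n and b_n by b_{n+1} = 2*a_n - 4*b_n in each option and simplify:
(A) a_n - b_n  ->  (-a_n + 5*b_n) - (2*a_n - 4*b_n) = -3*a_n + 9*b_n   [not conserved]
(B) a_n + b_n  ->  (-a_n + 5*b_n) + (2*a_n - 4*b_n) = a_n + b_n   [conserved]
(C) 5*a_n + b_n  ->  5*(-a_n + 5*b_n) + (2*a_n - 4*b_n) = -3*a_n + 21*b_n   [not conserved]
(D) a_n*b_n  ->  (-a_n + 5*b_n)*(2*a_n - 4*b_n) = -2*a_n^2 + 14*a_n*b_n - 20*b_n^2   [not conserved]

Only (B) a_n + b_n returns to itself after one step, so it is the conserved quantity.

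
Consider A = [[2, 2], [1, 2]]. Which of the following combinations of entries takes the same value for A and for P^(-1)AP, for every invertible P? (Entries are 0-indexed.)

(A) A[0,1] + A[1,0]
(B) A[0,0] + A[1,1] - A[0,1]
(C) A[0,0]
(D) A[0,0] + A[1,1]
D

A[0,0] + A[1,1] is the trace of A. By the cyclic property of the trace, tr(P^(-1)AP) = tr(APP^(-1)) = tr(A), so it is the same for every matrix similar to A.

The other combinations are not similarity invariants. For example, take P = [[1, 2], [0, 1]] (det P = 1), so P^(-1) = [[1, -2], [0, 1]] and
B = P^(-1)AP = [[0, -2], [1, 4]].
Evaluating each option on A and on B:
(A) A[0,1] + A[1,0]: 3 for A, -1 for B -> changes
(B) A[0,0] + A[1,1] - A[0,1]: 2 for A, 6 for B -> changes
(C) A[0,0]: 2 for A, 0 for B -> changes
(D) A[0,0] + A[1,1]: 4 for A, 4 for B -> unchanged

Only (D) A[0,0] + A[1,1] = 4 survives (and it does so for every P, not just this one), so it is the invariant.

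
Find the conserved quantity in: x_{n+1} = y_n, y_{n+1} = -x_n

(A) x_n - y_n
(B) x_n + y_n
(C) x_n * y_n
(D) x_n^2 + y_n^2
D

For the recurrence x_{n+1} = y_n, y_{n+1} = -x_n:

x_{n+1}^2 + y_{n+1}^2 = y_n^2 + (-x_n)^2 = x_n^2 + y_n^2
The sum of squares is conserved (like energy in a harmonic oscillator).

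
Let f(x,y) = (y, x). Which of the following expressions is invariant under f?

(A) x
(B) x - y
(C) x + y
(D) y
C

For f(x,y) = (y, x):
After applying f: x' = y, y' = x. So x' + y' = y + x = x + y.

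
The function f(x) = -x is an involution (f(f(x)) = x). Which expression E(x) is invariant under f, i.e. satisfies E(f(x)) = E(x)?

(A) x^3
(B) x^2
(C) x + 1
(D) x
B

Replace x by f(x) = -x in each option and simplify. As a quick numerical cross-check, also compare E(3) with E(f(3)) = E(-3).

(A) x^3  ->  (-x)^3 = -x^3; check: E(3) = 27 but E(-3) = -27.   [not invariant]
(B) x^2  ->  (-x)^2, which simplifies back to x^2; check: E(3) = 9, E(-3) = 9.   [invariant]
(C) x + 1  ->  (-x) + 1 = 1 - x; check: E(3) = 4 but E(-3) = -2.   [not invariant]
(D) x  ->  (-x) = -x; check: E(3) = 3 but E(-3) = -3.   [not invariant]

Only (B) is unchanged. E is symmetric under swapping x with f(x) = -x, which is exactly what an involution does.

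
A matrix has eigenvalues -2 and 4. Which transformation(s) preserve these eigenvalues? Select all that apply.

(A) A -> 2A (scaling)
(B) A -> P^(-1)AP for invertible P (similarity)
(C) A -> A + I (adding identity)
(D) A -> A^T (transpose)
B and D

Eigenvalues are preserved by:
1. Similarity transformations: A -> P^(-1)AP (same characteristic polynomial)
2. Transpose: A^T has the same eigenvalues as A

Eigenvalues are NOT preserved by:
- Adding identity: eigenvalues become -2+1, 4+1
- Scaling: eigenvalues become -4, 8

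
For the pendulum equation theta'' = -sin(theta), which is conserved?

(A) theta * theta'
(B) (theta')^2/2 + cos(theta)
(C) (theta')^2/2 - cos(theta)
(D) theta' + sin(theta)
C

A first integral I satisfies dI/dt = 0 along every solution. Differentiate each option and use the equation of motion:
(A) d/dt[theta * theta'] = (theta')^2 + theta theta'' = (theta')^2 - theta sin(theta), not identically 0
(B) d/dt[(theta')^2/2 + cos(theta)] = theta' theta'' - sin(theta) theta' = -2 theta' sin(theta), not identically 0
(C) d/dt[(theta')^2/2 - cos(theta)] = theta' theta'' + sin(theta) theta' = theta'(-sin(theta)) + theta' sin(theta) = 0
(D) d/dt[theta' + sin(theta)] = theta'' + cos(theta) theta' = -sin(theta) + theta' cos(theta), not identically 0

Only (C) has zero time-derivative. This is the total energy: kinetic (theta')^2/2 plus potential -cos(theta).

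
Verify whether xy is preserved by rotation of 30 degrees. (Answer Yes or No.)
No

Applying rotation by 30 degrees: x' = x*cos(30 degrees) - y*sin(30 degrees) = sqrt(3)x/2 - y/2, y' = x*sin(30 degrees) + y*cos(30 degrees) = x/2 + sqrt(3)y/2

Substituting into xy:
(sqrt(3)x/2 - y/2)(x/2 + sqrt(3)y/2)
= sqrt(3)x^2/4 + xy/2 - sqrt(3)y^2/4

This differs from the original expression xy, so it is NOT invariant.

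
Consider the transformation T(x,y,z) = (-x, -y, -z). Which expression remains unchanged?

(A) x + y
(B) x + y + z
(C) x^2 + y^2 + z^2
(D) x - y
C

Apply T(x,y,z) = (-x, -y, -z) to each option, i.e. replace (x, y, z) by the transformed coordinates.
Substitute the transformed coordinates into each option and compare with the original:
(A) x + y  ->  (-x) + (-y) = -x - y   [differs from x + y: not invariant]
(B) x + y + z  ->  (-x) + (-y) + (-z) = -x - y - z   [differs from x + y + z: not invariant]
(C) x^2 + y^2 + z^2  ->  (-x)^2 + (-y)^2 + (-z)^2 = x^2 + y^2 + z^2   [equals x^2 + y^2 + z^2: invariant]
(D) x - y  ->  (-x) - (-y) = -x + y   [differs from x - y: not invariant]

Only option (C), x^2 + y^2 + z^2, is unchanged by the transformation.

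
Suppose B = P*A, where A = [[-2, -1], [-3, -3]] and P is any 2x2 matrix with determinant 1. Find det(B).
3

By the multiplicative property of determinants, det(B) = det(P*A) = det(P) * det(A) = det(A),
so the determinant is invariant under multiplication by any determinant-1 matrix; we just need det(A).

det(A) = (-2)(-3) - (-1)(-3) = 6 - 3 = 3

Therefore det(B) = 1 * 3 = 3.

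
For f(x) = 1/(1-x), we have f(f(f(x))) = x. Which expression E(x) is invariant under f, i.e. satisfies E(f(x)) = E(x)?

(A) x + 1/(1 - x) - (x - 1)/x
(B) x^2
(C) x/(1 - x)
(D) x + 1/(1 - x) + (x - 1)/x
D

Replace x by f(x) = 1/(1 - x) in each option and simplify. As a quick numerical cross-check, also compare E(3) with E(f(3)) = E(-1/2).

(A) x + 1/(1 - x) - (x - 1)/x  ->  (1/(1 - x)) + 1/(1 - (1/(1 - x))) - ((1/(1 - x)) - 1)/(1/(1 - x)) = (x^2(1 - x) - x + (x - 1)^2)/(x(x - 1)); check: E(3) = 11/6 but E(-1/2) = -17/6.   [not invariant]
(B) x^2  ->  (1/(1 - x))^2 = (x - 1)^(-2); check: E(3) = 9 but E(-1/2) = 1/4.   [not invariant]
(C) x/(1 - x)  ->  (1/(1 - x))/(1 - (1/(1 - x))) = -1/x; check: E(3) = -3/2 but E(-1/2) = -1/3.   [not invariant]
(D) x + 1/(1 - x) + (x - 1)/x  ->  (1/(1 - x)) + 1/(1 - (1/(1 - x))) + ((1/(1 - x)) - 1)/(1/(1 - x)), which simplifies back to x + 1/(1 - x) + (x - 1)/x; check: E(3) = 19/6, E(-1/2) = 19/6.   [invariant]

Only (D) is unchanged. Indeed f(f(x)) = 1/(1 - 1/(1-x)) = (1-x)/(-x) = (x-1)/x, so E(x) = x + f(x) + f(f(x)) is the sum over the whole 3-cycle; applying f just permutes the three terms cyclically (x -> f(x) -> f(f(x)) -> x), leaving the sum unchanged.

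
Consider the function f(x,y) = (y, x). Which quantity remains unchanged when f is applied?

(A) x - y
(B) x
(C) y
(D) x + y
D

For f(x,y) = (y, x):
After applying f: x' = y, y' = x. So x' + y' = y + x = x + y.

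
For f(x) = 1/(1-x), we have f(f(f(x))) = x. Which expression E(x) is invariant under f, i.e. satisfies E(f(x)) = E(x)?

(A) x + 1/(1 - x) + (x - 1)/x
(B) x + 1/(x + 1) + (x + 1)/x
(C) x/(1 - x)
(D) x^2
A

Replace x by f(x) = 1/(1 - x) in each option and simplify. As a quick numerical cross-check, also compare E(5) with E(f(5)) = E(-1/4).

(A) x + 1/(1 - x) + (x - 1)/x  ->  (1/(1 - x)) + 1/(1 - (1/(1 - x))) + ((1/(1 - x)) - 1)/(1/(1 - x)), which simplifies back to x + 1/(1 - x) + (x - 1)/x; check: E(5) = 111/20, E(-1/4) = 111/20.   [invariant]
(B) x + 1/(x + 1) + (x + 1)/x  ->  (1/(1 - x)) + 1/((1/(1 - x)) + 1) + ((1/(1 - x)) + 1)/(1/(1 - x)) = (-x^3 + 6x^2 - 11x + 7)/(x^2 - 3x + 2); check: E(5) = 191/30 but E(-1/4) = -23/12.   [not invariant]
(C) x/(1 - x)  ->  (1/(1 - x))/(1 - (1/(1 - x))) = -1/x; check: E(5) = -5/4 but E(-1/4) = -1/5.   [not invariant]
(D) x^2  ->  (1/(1 - x))^2 = (x - 1)^(-2); check: E(5) = 25 but E(-1/4) = 1/16.   [not invariant]

Only (A) is unchanged. Indeed f(f(x)) = 1/(1 - 1/(1-x)) = (1-x)/(-x) = (x-1)/x, so E(x) = x + f(x) + f(f(x)) is the sum over the whole 3-cycle; applying f just permutes the three terms cyclically (x -> f(x) -> f(f(x)) -> x), leaving the sum unchanged.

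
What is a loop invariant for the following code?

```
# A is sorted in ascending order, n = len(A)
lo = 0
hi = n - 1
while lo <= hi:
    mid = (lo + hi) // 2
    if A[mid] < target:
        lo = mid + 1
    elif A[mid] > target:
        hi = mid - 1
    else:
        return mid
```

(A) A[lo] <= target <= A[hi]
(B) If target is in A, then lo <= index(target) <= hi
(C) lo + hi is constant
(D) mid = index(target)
B

A loop invariant must hold before the first iteration and be re-established by every execution of the body.

(B) If target is in A, then lo <= index(target) <= hi: Before the loop [lo, hi] = [0, n-1] covers every index. When A[mid] < target, sortedness puts target strictly to the right of mid, so setting lo = mid + 1 keeps index(target) in [lo, hi]; symmetrically for hi = mid - 1. Hence 'if target is in A then lo <= index(target) <= hi' holds after every iteration, and when lo > hi it proves target is absent.

The other options fail:
(A) A[lo] <= target <= A[hi]: fails when target is not in A (e.g. target < A[0] already violates it before the loop), so it is not maintained in general.
(C) lo + hi is constant: each iteration moves exactly one of lo, hi, so lo + hi changes (e.g. 0 + (n-1) becomes (mid+1) + (n-1)).
(D) mid = index(target): mid is just the current probe; it equals index(target) only on the iteration that returns.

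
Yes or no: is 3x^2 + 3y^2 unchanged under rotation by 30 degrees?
Yes

Applying rotation by 30 degrees: x' = x*cos(30 degrees) - y*sin(30 degrees) = sqrt(3)x/2 - y/2, y' = x*sin(30 degrees) + y*cos(30 degrees) = x/2 + sqrt(3)y/2

Substituting into 3x^2 + 3y^2:
3(sqrt(3)x/2 - y/2)^2 + 3(x/2 + sqrt(3)y/2)^2
= 3x^2 + 3y^2

This equals the original expression 3x^2 + 3y^2, so it IS invariant.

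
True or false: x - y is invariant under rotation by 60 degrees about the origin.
False

Applying rotation by 60 degrees: x' = x*cos(60 degrees) - y*sin(60 degrees) = x/2 - sqrt(3)y/2, y' = x*sin(60 degrees) + y*cos(60 degrees) = sqrt(3)x/2 + y/2

Substituting into x - y:
(x/2 - sqrt(3)y/2) - (sqrt(3)x/2 + y/2)
= -sqrt(3)x/2 + x/2 - sqrt(3)y/2 - y/2

This differs from the original expression x - y, so it is NOT invariant.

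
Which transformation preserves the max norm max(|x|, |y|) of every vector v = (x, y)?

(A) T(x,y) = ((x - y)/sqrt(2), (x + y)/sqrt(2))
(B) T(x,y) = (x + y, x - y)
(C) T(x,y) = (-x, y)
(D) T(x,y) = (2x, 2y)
C

A transformation preserves a norm if ||T(v)|| = ||v|| for every v; a single vector where the norm changes rules an option out.

(A) T(x,y) = ((x - y)/sqrt(2), (x + y)/sqrt(2)): v = (1, 0) has norm max(|1|, |0|) = 1, but T(v) = (sqrt(2)/2, sqrt(2)/2) has norm sqrt(2)/2 -- not preserved.
(B) T(x,y) = (x + y, x - y): v = (1, 1) has norm max(|1|, |1|) = 1, but T(v) = (2, 0) has norm 2 -- not preserved.
(C) T(x,y) = (-x, y): preserves the norm -- it only permutes the coordinates and/or flips signs, which leaves max(|x|, |y|) unchanged.
(D) T(x,y) = (2x, 2y): v = (1, 0) has norm max(|1|, |0|) = 1, but T(v) = (2, 0) has norm 2 -- not preserved.

Therefore the answer is (C).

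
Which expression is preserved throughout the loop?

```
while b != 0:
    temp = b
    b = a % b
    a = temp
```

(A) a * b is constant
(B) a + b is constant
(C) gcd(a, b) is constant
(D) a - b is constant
C

A loop invariant must hold before the first iteration and be re-established by every execution of the body.

(C) gcd(a, b) is constant: One iteration replaces (a, b) by (b, a mod b). Since a mod b = a - q*b for an integer q, any common divisor of a and b divides b and a mod b, and conversely; hence gcd(b, a mod b) = gcd(a, b). For instance (29, 10) -> (10, 9) keeps gcd = 1. At exit b = 0 and a = gcd of the original inputs.

The other options fail:
(A) a * b is constant: e.g. (a, b) = (29, 10) -> (10, 9): the product goes from 290 to 90.
(B) a + b is constant: e.g. (a, b) = (29, 10) -> (10, 9): the sum goes from 39 to 19.
(D) a - b is constant: e.g. (a, b) = (29, 10) -> (10, 9): the difference goes from 19 to 1.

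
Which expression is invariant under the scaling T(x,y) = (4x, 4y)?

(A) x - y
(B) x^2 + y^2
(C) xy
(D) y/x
D

Under the uniform scaling T(x,y) = (4x, 4y):
Substitute the transformed coordinates into each option and compare with the original:
(A) x - y  ->  (4x) - (4y) = 4x - 4y   [differs from x - y: not invariant]
(B) x^2 + y^2  ->  (4x)^2 + (4y)^2 = 16x^2 + 16y^2   [differs from x^2 + y^2: not invariant]
(C) xy  ->  (4x)(4y) = 16xy   [differs from xy: not invariant]
(D) y/x  ->  (4y)/(4x) = y/x   [equals y/x: invariant]

Only option (D), y/x, is unchanged by the transformation.
The common factor 4 cancels in a ratio of coordinates, while sums, products and sums of squares pick up factors of 4 or 16.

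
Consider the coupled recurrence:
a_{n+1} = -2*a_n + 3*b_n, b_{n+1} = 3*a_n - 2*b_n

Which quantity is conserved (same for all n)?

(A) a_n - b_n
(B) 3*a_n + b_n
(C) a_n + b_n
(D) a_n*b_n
C

Replace a_n by a_{n+1} = -2*a_n + 3*b_n and b_n by b_{n+1} = 3*a_n - 2*b_n in each option and simplify:
(A) a_n - b_n  ->  (-2*a_n + 3*b_n) - (3*a_n - 2*b_n) = -5*a_n + 5*b_n   [not conserved]
(B) 3*a_n + b_n  ->  3*(-2*a_n + 3*b_n) + (3*a_n - 2*b_n) = -3*a_n + 7*b_n   [not conserved]
(C) a_n + b_n  ->  (-2*a_n + 3*b_n) + (3*a_n - 2*b_n) = a_n + b_n   [conserved]
(D) a_n*b_n  ->  (-2*a_n + 3*b_n)*(3*a_n - 2*b_n) = -6*a_n^2 + 13*a_n*b_n - 6*b_n^2   [not conserved]

Only (C) a_n + b_n returns to itself after one step, so it is the conserved quantity.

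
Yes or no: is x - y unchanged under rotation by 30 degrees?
No

Applying rotation by 30 degrees: x' = x*cos(30 degrees) - y*sin(30 degrees) = sqrt(3)x/2 - y/2, y' = x*sin(30 degrees) + y*cos(30 degrees) = x/2 + sqrt(3)y/2

Substituting into x - y:
(sqrt(3)x/2 - y/2) - (x/2 + sqrt(3)y/2)
= -x/2 + sqrt(3)x/2 - sqrt(3)y/2 - y/2

This differs from the original expression x - y, so it is NOT invariant.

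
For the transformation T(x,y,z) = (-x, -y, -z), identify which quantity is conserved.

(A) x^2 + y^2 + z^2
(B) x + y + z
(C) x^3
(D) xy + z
A

Apply T(x,y,z) = (-x, -y, -z) to each option, i.e. replace (x, y, z) by the transformed coordinates.
Substitute the transformed coordinates into each option and compare with the original:
(A) x^2 + y^2 + z^2  ->  (-x)^2 + (-y)^2 + (-z)^2 = x^2 + y^2 + z^2   [equals x^2 + y^2 + z^2: invariant]
(B) x + y + z  ->  (-x) + (-y) + (-z) = -x - y - z   [differs from x + y + z: not invariant]
(C) x^3  ->  (-x)^3 = -x^3   [differs from x^3: not invariant]
(D) xy + z  ->  (-x)(-y) + (-z) = xy - z   [differs from xy + z: not invariant]

Only option (A), x^2 + y^2 + z^2, is unchanged by the transformation.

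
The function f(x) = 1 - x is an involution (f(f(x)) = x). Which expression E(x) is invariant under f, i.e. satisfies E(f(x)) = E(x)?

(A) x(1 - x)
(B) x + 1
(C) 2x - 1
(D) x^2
A

Replace x by f(x) = 1 - x in each option and simplify. As a quick numerical cross-check, also compare E(5) with E(f(5)) = E(-4).

(A) x(1 - x)  ->  (1 - x)(1 - (1 - x)), which simplifies back to x(1 - x); check: E(5) = -20, E(-4) = -20.   [invariant]
(B) x + 1  ->  (1 - x) + 1 = 2 - x; check: E(5) = 6 but E(-4) = -3.   [not invariant]
(C) 2x - 1  ->  2(1 - x) - 1 = 1 - 2x; check: E(5) = 9 but E(-4) = -9.   [not invariant]
(D) x^2  ->  (1 - x)^2 = (x - 1)^2; check: E(5) = 25 but E(-4) = 16.   [not invariant]

Only (A) is unchanged. E is symmetric under swapping x with f(x) = 1 - x, which is exactly what an involution does.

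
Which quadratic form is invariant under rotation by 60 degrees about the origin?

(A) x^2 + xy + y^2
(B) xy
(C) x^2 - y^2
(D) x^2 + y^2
D

Rotation by 60 degrees sends (x, y) to (x/2 - sqrt(3)y/2, sqrt(3)x/2 + y/2).
Substitute the transformed coordinates into each option and compare with the original:
(A) x^2 + xy + y^2  ->  (x/2 - sqrt(3)y/2)^2 + (x/2 - sqrt(3)y/2)(sqrt(3)x/2 + y/2) + (sqrt(3)x/2 + y/2)^2 = sqrt(3)x^2/4 + x^2 - xy/2 - sqrt(3)y^2/4 + y^2   [differs from x^2 + xy + y^2: not invariant]
(B) xy  ->  (x/2 - sqrt(3)y/2)(sqrt(3)x/2 + y/2) = sqrt(3)x^2/4 - xy/2 - sqrt(3)y^2/4   [differs from xy: not invariant]
(C) x^2 - y^2  ->  (x/2 - sqrt(3)y/2)^2 - (sqrt(3)x/2 + y/2)^2 = -x^2/2 - sqrt(3)xy + y^2/2   [differs from x^2 - y^2: not invariant]
(D) x^2 + y^2  ->  (x/2 - sqrt(3)y/2)^2 + (sqrt(3)x/2 + y/2)^2 = x^2 + y^2   [equals x^2 + y^2: invariant]

Only option (D), x^2 + y^2, is unchanged by the transformation.
x^2 + y^2 is the squared distance from the origin, which rotations preserve.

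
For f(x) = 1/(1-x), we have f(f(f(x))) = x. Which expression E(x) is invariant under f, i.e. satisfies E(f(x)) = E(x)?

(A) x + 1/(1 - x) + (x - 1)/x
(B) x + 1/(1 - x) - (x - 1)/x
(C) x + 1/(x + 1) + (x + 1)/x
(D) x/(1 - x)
A

Replace x by f(x) = 1/(1 - x) in each option and simplify. As a quick numerical cross-check, also compare E(5) with E(f(5)) = E(-1/4).

(A) x + 1/(1 - x) + (x - 1)/x  ->  (1/(1 - x)) + 1/(1 - (1/(1 - x))) + ((1/(1 - x)) - 1)/(1/(1 - x)), which simplifies back to x + 1/(1 - x) + (x - 1)/x; check: E(5) = 111/20, E(-1/4) = 111/20.   [invariant]
(B) x + 1/(1 - x) - (x - 1)/x  ->  (1/(1 - x)) + 1/(1 - (1/(1 - x))) - ((1/(1 - x)) - 1)/(1/(1 - x)) = (x^2(1 - x) - x + (x - 1)^2)/(x(x - 1)); check: E(5) = 79/20 but E(-1/4) = -89/20.   [not invariant]
(C) x + 1/(x + 1) + (x + 1)/x  ->  (1/(1 - x)) + 1/((1/(1 - x)) + 1) + ((1/(1 - x)) + 1)/(1/(1 - x)) = (-x^3 + 6x^2 - 11x + 7)/(x^2 - 3x + 2); check: E(5) = 191/30 but E(-1/4) = -23/12.   [not invariant]
(D) x/(1 - x)  ->  (1/(1 - x))/(1 - (1/(1 - x))) = -1/x; check: E(5) = -5/4 but E(-1/4) = -1/5.   [not invariant]

Only (A) is unchanged. Indeed f(f(x)) = 1/(1 - 1/(1-x)) = (1-x)/(-x) = (x-1)/x, so E(x) = x + f(x) + f(f(x)) is the sum over the whole 3-cycle; applying f just permutes the three terms cyclically (x -> f(x) -> f(f(x)) -> x), leaving the sum unchanged.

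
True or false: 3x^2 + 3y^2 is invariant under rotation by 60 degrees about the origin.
True

Applying rotation by 60 degrees: x' = x*cos(60 degrees) - y*sin(60 degrees) = x/2 - sqrt(3)y/2, y' = x*sin(60 degrees) + y*cos(60 degrees) = sqrt(3)x/2 + y/2

Substituting into 3x^2 + 3y^2:
3(x/2 - sqrt(3)y/2)^2 + 3(sqrt(3)x/2 + y/2)^2
= 3x^2 + 3y^2

This equals the original expression 3x^2 + 3y^2, so it IS invariant.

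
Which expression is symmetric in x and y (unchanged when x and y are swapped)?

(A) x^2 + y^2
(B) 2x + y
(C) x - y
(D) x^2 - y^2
A

A symmetric expression is unchanged when the variables are permuted; here the transformation to test is the swap (x, y) -> (y, x).
Substitute the transformed coordinates into each option and compare with the original:
(A) x^2 + y^2  ->  (y)^2 + (x)^2 = x^2 + y^2   [equals x^2 + y^2: invariant]
(B) 2x + y  ->  2(y) + (x) = x + 2y   [differs from 2x + y: not invariant]
(C) x - y  ->  (y) - (x) = -x + y   [differs from x - y: not invariant]
(D) x^2 - y^2  ->  (y)^2 - (x)^2 = -x^2 + y^2   [differs from x^2 - y^2: not invariant]

Only option (A), x^2 + y^2, is unchanged by the transformation.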